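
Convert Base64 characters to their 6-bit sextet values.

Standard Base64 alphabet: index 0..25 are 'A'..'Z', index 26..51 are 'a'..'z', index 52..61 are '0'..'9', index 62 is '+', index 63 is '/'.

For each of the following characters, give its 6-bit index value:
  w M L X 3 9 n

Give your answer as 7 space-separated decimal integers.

'w': a..z range, 26 + ord('w') − ord('a') = 48
'M': A..Z range, ord('M') − ord('A') = 12
'L': A..Z range, ord('L') − ord('A') = 11
'X': A..Z range, ord('X') − ord('A') = 23
'3': 0..9 range, 52 + ord('3') − ord('0') = 55
'9': 0..9 range, 52 + ord('9') − ord('0') = 61
'n': a..z range, 26 + ord('n') − ord('a') = 39

Answer: 48 12 11 23 55 61 39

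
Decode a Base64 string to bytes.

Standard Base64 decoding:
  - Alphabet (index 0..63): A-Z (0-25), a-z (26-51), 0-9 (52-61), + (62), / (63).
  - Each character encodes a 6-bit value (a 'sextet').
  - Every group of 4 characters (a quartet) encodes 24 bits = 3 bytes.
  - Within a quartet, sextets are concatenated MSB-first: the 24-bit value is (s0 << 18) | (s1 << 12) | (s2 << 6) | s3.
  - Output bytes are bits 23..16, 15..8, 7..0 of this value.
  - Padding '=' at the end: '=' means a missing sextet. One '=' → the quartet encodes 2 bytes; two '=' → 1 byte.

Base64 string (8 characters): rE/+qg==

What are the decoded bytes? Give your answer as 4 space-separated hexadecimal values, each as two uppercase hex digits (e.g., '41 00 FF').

After char 0 ('r'=43): chars_in_quartet=1 acc=0x2B bytes_emitted=0
After char 1 ('E'=4): chars_in_quartet=2 acc=0xAC4 bytes_emitted=0
After char 2 ('/'=63): chars_in_quartet=3 acc=0x2B13F bytes_emitted=0
After char 3 ('+'=62): chars_in_quartet=4 acc=0xAC4FFE -> emit AC 4F FE, reset; bytes_emitted=3
After char 4 ('q'=42): chars_in_quartet=1 acc=0x2A bytes_emitted=3
After char 5 ('g'=32): chars_in_quartet=2 acc=0xAA0 bytes_emitted=3
Padding '==': partial quartet acc=0xAA0 -> emit AA; bytes_emitted=4

Answer: AC 4F FE AA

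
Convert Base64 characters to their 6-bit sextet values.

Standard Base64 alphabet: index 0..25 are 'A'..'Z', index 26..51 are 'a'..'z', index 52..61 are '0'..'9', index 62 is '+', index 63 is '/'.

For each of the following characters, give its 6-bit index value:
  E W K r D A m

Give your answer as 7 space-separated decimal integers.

'E': A..Z range, ord('E') − ord('A') = 4
'W': A..Z range, ord('W') − ord('A') = 22
'K': A..Z range, ord('K') − ord('A') = 10
'r': a..z range, 26 + ord('r') − ord('a') = 43
'D': A..Z range, ord('D') − ord('A') = 3
'A': A..Z range, ord('A') − ord('A') = 0
'm': a..z range, 26 + ord('m') − ord('a') = 38

Answer: 4 22 10 43 3 0 38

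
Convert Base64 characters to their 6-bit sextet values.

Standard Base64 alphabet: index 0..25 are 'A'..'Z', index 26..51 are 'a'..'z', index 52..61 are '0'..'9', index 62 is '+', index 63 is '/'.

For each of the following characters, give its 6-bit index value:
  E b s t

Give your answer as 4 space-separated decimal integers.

Answer: 4 27 44 45

Derivation:
'E': A..Z range, ord('E') − ord('A') = 4
'b': a..z range, 26 + ord('b') − ord('a') = 27
's': a..z range, 26 + ord('s') − ord('a') = 44
't': a..z range, 26 + ord('t') − ord('a') = 45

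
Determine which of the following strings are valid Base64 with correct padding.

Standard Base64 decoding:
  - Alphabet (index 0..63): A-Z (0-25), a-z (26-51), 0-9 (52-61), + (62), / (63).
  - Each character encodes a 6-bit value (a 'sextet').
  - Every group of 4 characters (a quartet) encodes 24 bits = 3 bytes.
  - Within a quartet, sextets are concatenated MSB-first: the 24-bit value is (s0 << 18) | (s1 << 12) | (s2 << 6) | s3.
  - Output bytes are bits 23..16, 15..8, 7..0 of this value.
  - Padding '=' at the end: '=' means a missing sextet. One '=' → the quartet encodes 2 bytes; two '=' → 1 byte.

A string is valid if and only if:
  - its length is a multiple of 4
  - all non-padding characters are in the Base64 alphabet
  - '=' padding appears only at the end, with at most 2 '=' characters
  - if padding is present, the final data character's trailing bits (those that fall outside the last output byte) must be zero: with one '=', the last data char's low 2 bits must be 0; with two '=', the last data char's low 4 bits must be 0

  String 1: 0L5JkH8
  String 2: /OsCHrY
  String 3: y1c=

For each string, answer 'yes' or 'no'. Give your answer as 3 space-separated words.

Answer: no no yes

Derivation:
String 1: '0L5JkH8' → invalid (len=7 not mult of 4)
String 2: '/OsCHrY' → invalid (len=7 not mult of 4)
String 3: 'y1c=' → valid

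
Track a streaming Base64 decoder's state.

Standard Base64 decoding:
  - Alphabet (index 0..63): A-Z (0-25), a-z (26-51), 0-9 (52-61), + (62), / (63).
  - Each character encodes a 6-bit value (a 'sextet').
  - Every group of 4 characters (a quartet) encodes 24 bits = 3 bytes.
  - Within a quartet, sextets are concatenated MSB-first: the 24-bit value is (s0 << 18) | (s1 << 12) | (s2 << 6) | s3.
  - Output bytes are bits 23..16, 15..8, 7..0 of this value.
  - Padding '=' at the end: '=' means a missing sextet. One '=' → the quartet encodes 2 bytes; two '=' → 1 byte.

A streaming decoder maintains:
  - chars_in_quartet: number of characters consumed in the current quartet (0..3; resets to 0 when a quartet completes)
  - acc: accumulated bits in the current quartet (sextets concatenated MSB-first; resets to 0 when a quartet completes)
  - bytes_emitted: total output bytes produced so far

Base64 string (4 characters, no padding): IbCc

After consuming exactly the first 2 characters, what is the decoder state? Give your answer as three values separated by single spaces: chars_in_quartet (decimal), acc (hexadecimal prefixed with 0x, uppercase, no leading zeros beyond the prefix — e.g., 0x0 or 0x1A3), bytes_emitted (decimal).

After char 0 ('I'=8): chars_in_quartet=1 acc=0x8 bytes_emitted=0
After char 1 ('b'=27): chars_in_quartet=2 acc=0x21B bytes_emitted=0

Answer: 2 0x21B 0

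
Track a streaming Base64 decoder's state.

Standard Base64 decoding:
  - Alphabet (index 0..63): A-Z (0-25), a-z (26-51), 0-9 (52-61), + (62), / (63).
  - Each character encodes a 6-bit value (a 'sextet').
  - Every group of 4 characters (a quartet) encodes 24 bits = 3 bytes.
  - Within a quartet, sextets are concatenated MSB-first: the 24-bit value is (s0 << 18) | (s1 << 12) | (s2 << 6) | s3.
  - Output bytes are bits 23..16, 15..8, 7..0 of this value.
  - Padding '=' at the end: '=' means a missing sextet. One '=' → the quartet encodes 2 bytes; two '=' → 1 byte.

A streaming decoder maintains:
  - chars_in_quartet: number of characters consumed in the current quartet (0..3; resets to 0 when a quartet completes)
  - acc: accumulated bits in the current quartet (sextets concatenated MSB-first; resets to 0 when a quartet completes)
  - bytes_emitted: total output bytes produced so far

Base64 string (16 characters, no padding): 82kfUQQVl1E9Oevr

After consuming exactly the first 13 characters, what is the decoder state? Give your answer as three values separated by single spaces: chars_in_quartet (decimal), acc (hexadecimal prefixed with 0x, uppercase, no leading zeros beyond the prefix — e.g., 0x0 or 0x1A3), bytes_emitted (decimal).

Answer: 1 0xE 9

Derivation:
After char 0 ('8'=60): chars_in_quartet=1 acc=0x3C bytes_emitted=0
After char 1 ('2'=54): chars_in_quartet=2 acc=0xF36 bytes_emitted=0
After char 2 ('k'=36): chars_in_quartet=3 acc=0x3CDA4 bytes_emitted=0
After char 3 ('f'=31): chars_in_quartet=4 acc=0xF3691F -> emit F3 69 1F, reset; bytes_emitted=3
After char 4 ('U'=20): chars_in_quartet=1 acc=0x14 bytes_emitted=3
After char 5 ('Q'=16): chars_in_quartet=2 acc=0x510 bytes_emitted=3
After char 6 ('Q'=16): chars_in_quartet=3 acc=0x14410 bytes_emitted=3
After char 7 ('V'=21): chars_in_quartet=4 acc=0x510415 -> emit 51 04 15, reset; bytes_emitted=6
After char 8 ('l'=37): chars_in_quartet=1 acc=0x25 bytes_emitted=6
After char 9 ('1'=53): chars_in_quartet=2 acc=0x975 bytes_emitted=6
After char 10 ('E'=4): chars_in_quartet=3 acc=0x25D44 bytes_emitted=6
After char 11 ('9'=61): chars_in_quartet=4 acc=0x97513D -> emit 97 51 3D, reset; bytes_emitted=9
After char 12 ('O'=14): chars_in_quartet=1 acc=0xE bytes_emitted=9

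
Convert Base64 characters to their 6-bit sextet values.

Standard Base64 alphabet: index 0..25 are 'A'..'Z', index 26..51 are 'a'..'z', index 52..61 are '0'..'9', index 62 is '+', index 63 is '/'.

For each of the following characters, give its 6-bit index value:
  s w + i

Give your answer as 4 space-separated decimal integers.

's': a..z range, 26 + ord('s') − ord('a') = 44
'w': a..z range, 26 + ord('w') − ord('a') = 48
'+': index 62
'i': a..z range, 26 + ord('i') − ord('a') = 34

Answer: 44 48 62 34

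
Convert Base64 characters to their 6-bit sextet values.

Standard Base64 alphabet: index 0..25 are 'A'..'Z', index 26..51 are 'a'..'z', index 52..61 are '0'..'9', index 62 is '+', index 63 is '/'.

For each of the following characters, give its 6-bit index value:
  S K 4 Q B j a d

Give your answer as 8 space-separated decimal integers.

Answer: 18 10 56 16 1 35 26 29

Derivation:
'S': A..Z range, ord('S') − ord('A') = 18
'K': A..Z range, ord('K') − ord('A') = 10
'4': 0..9 range, 52 + ord('4') − ord('0') = 56
'Q': A..Z range, ord('Q') − ord('A') = 16
'B': A..Z range, ord('B') − ord('A') = 1
'j': a..z range, 26 + ord('j') − ord('a') = 35
'a': a..z range, 26 + ord('a') − ord('a') = 26
'd': a..z range, 26 + ord('d') − ord('a') = 29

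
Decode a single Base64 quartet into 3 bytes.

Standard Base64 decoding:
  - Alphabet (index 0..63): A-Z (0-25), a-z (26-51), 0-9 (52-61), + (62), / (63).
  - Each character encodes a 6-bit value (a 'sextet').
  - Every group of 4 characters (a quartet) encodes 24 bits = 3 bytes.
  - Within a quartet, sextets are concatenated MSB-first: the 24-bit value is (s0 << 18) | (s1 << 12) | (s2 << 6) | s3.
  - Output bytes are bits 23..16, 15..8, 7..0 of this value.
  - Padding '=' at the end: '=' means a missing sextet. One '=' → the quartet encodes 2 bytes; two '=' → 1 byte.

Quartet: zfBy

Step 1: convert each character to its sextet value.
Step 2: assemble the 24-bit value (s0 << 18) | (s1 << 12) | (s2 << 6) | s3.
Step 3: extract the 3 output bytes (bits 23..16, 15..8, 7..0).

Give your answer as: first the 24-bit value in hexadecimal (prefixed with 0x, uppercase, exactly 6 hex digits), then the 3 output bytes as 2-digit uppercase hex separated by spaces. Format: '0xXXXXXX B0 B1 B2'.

Sextets: z=51, f=31, B=1, y=50
24-bit: (51<<18) | (31<<12) | (1<<6) | 50
      = 0xCC0000 | 0x01F000 | 0x000040 | 0x000032
      = 0xCDF072
Bytes: (v>>16)&0xFF=CD, (v>>8)&0xFF=F0, v&0xFF=72

Answer: 0xCDF072 CD F0 72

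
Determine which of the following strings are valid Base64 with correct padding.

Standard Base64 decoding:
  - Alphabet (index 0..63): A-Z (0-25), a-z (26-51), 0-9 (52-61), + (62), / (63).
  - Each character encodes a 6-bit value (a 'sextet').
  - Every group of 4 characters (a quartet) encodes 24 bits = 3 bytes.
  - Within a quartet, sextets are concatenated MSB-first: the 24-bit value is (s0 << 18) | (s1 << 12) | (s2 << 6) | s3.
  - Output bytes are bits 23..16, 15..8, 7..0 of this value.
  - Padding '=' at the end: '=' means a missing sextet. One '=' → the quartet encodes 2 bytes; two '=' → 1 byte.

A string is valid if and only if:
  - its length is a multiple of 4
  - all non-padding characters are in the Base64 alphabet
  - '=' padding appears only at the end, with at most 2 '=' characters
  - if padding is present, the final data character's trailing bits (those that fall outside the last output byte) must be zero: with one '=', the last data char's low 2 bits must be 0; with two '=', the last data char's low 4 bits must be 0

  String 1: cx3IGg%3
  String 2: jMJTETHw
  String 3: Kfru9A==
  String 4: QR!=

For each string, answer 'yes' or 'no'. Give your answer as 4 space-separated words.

String 1: 'cx3IGg%3' → invalid (bad char(s): ['%'])
String 2: 'jMJTETHw' → valid
String 3: 'Kfru9A==' → valid
String 4: 'QR!=' → invalid (bad char(s): ['!'])

Answer: no yes yes no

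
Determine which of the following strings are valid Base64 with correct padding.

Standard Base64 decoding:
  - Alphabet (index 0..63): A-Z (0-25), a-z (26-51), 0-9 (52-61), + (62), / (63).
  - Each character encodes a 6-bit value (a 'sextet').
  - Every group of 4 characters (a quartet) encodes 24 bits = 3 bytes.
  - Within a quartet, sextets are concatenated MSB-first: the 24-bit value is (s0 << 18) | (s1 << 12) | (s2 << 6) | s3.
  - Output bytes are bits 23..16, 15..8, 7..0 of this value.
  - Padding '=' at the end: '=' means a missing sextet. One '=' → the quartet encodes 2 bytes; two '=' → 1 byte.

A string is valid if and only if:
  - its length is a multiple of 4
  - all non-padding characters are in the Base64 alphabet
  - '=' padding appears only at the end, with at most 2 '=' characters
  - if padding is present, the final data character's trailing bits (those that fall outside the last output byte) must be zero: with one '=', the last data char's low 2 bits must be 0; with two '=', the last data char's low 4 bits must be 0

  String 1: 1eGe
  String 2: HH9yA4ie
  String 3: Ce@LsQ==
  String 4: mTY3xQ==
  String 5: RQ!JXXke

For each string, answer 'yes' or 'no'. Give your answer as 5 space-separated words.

String 1: '1eGe' → valid
String 2: 'HH9yA4ie' → valid
String 3: 'Ce@LsQ==' → invalid (bad char(s): ['@'])
String 4: 'mTY3xQ==' → valid
String 5: 'RQ!JXXke' → invalid (bad char(s): ['!'])

Answer: yes yes no yes no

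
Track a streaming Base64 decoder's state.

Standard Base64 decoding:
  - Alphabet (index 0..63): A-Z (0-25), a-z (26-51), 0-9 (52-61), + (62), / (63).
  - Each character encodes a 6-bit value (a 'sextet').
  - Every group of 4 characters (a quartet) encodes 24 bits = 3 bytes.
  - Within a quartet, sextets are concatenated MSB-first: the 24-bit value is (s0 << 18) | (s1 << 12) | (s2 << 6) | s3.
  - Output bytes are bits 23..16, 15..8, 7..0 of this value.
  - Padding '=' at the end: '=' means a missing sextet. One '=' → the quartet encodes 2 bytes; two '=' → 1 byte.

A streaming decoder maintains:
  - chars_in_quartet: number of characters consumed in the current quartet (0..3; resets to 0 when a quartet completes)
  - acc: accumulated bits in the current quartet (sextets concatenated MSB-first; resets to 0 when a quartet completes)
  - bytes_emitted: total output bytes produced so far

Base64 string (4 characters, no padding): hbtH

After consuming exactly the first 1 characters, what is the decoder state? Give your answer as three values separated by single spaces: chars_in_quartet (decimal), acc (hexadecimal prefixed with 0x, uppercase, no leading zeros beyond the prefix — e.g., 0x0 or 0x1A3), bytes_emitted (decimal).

Answer: 1 0x21 0

Derivation:
After char 0 ('h'=33): chars_in_quartet=1 acc=0x21 bytes_emitted=0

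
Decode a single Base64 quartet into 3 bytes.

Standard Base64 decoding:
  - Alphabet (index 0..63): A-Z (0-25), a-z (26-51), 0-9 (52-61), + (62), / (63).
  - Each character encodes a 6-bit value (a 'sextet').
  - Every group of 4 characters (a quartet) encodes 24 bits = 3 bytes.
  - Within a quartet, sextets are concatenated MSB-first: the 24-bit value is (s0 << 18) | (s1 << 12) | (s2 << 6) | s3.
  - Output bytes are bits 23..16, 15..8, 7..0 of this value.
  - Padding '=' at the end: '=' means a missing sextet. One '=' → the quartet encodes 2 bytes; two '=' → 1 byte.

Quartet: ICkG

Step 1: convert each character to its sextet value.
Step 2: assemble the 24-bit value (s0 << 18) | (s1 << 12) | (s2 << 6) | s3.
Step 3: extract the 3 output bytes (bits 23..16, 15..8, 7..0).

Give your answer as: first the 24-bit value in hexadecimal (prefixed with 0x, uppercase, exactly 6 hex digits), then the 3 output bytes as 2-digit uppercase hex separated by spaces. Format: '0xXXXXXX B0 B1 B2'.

Sextets: I=8, C=2, k=36, G=6
24-bit: (8<<18) | (2<<12) | (36<<6) | 6
      = 0x200000 | 0x002000 | 0x000900 | 0x000006
      = 0x202906
Bytes: (v>>16)&0xFF=20, (v>>8)&0xFF=29, v&0xFF=06

Answer: 0x202906 20 29 06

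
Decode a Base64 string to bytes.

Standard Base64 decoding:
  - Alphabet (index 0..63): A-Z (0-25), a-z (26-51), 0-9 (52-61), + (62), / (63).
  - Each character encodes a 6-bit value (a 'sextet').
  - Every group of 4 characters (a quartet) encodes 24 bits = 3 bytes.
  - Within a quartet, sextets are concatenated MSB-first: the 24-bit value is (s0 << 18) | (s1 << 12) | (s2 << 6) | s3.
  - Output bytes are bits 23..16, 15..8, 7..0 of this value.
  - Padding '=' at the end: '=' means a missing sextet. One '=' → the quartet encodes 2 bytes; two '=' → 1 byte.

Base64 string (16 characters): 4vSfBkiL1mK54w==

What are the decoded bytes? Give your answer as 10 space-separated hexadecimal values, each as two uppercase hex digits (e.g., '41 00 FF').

Answer: E2 F4 9F 06 48 8B D6 62 B9 E3

Derivation:
After char 0 ('4'=56): chars_in_quartet=1 acc=0x38 bytes_emitted=0
After char 1 ('v'=47): chars_in_quartet=2 acc=0xE2F bytes_emitted=0
After char 2 ('S'=18): chars_in_quartet=3 acc=0x38BD2 bytes_emitted=0
After char 3 ('f'=31): chars_in_quartet=4 acc=0xE2F49F -> emit E2 F4 9F, reset; bytes_emitted=3
After char 4 ('B'=1): chars_in_quartet=1 acc=0x1 bytes_emitted=3
After char 5 ('k'=36): chars_in_quartet=2 acc=0x64 bytes_emitted=3
After char 6 ('i'=34): chars_in_quartet=3 acc=0x1922 bytes_emitted=3
After char 7 ('L'=11): chars_in_quartet=4 acc=0x6488B -> emit 06 48 8B, reset; bytes_emitted=6
After char 8 ('1'=53): chars_in_quartet=1 acc=0x35 bytes_emitted=6
After char 9 ('m'=38): chars_in_quartet=2 acc=0xD66 bytes_emitted=6
After char 10 ('K'=10): chars_in_quartet=3 acc=0x3598A bytes_emitted=6
After char 11 ('5'=57): chars_in_quartet=4 acc=0xD662B9 -> emit D6 62 B9, reset; bytes_emitted=9
After char 12 ('4'=56): chars_in_quartet=1 acc=0x38 bytes_emitted=9
After char 13 ('w'=48): chars_in_quartet=2 acc=0xE30 bytes_emitted=9
Padding '==': partial quartet acc=0xE30 -> emit E3; bytes_emitted=10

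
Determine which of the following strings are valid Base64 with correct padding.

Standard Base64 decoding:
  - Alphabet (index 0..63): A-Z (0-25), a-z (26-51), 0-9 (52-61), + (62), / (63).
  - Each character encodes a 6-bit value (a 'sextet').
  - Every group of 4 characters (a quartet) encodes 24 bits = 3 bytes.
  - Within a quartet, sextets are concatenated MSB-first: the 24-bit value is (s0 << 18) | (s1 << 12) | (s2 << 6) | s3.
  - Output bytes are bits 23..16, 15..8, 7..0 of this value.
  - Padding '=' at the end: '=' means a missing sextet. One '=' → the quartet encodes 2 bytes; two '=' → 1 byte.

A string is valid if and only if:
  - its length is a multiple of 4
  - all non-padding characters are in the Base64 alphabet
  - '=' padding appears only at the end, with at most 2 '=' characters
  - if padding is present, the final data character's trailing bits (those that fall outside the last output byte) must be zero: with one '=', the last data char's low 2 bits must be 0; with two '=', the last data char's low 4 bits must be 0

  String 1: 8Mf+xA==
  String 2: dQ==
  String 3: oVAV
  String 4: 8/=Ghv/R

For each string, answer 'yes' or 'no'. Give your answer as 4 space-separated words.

String 1: '8Mf+xA==' → valid
String 2: 'dQ==' → valid
String 3: 'oVAV' → valid
String 4: '8/=Ghv/R' → invalid (bad char(s): ['=']; '=' in middle)

Answer: yes yes yes no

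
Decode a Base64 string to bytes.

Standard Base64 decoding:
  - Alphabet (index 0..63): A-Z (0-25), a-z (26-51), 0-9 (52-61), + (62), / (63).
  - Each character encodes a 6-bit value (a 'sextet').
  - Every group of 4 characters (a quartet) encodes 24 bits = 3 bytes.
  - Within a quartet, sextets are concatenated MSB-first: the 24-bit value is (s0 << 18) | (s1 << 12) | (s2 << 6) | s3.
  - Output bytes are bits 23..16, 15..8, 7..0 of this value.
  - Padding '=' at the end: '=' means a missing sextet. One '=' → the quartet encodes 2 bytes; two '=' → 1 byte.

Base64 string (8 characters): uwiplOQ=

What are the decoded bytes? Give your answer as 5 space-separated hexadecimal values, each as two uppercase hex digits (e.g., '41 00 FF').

Answer: BB 08 A9 94 E4

Derivation:
After char 0 ('u'=46): chars_in_quartet=1 acc=0x2E bytes_emitted=0
After char 1 ('w'=48): chars_in_quartet=2 acc=0xBB0 bytes_emitted=0
After char 2 ('i'=34): chars_in_quartet=3 acc=0x2EC22 bytes_emitted=0
After char 3 ('p'=41): chars_in_quartet=4 acc=0xBB08A9 -> emit BB 08 A9, reset; bytes_emitted=3
After char 4 ('l'=37): chars_in_quartet=1 acc=0x25 bytes_emitted=3
After char 5 ('O'=14): chars_in_quartet=2 acc=0x94E bytes_emitted=3
After char 6 ('Q'=16): chars_in_quartet=3 acc=0x25390 bytes_emitted=3
Padding '=': partial quartet acc=0x25390 -> emit 94 E4; bytes_emitted=5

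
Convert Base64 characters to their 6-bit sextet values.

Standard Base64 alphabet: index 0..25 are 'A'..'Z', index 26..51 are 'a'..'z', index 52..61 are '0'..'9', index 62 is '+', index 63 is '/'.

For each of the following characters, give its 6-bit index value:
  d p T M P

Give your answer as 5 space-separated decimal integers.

Answer: 29 41 19 12 15

Derivation:
'd': a..z range, 26 + ord('d') − ord('a') = 29
'p': a..z range, 26 + ord('p') − ord('a') = 41
'T': A..Z range, ord('T') − ord('A') = 19
'M': A..Z range, ord('M') − ord('A') = 12
'P': A..Z range, ord('P') − ord('A') = 15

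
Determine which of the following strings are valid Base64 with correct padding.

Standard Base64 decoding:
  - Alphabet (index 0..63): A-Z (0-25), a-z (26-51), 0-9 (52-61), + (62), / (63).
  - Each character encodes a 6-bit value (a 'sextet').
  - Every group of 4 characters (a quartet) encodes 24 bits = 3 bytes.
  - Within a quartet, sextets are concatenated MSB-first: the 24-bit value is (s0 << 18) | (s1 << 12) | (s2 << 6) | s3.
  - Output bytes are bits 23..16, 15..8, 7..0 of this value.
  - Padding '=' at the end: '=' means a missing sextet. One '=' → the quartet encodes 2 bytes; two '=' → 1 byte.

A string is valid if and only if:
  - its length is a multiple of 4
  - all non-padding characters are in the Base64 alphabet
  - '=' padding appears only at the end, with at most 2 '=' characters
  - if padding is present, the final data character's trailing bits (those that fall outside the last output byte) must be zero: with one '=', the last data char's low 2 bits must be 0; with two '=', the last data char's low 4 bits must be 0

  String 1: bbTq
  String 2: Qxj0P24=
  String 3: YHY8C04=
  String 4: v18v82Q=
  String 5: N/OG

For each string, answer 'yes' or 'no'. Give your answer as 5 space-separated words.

String 1: 'bbTq' → valid
String 2: 'Qxj0P24=' → valid
String 3: 'YHY8C04=' → valid
String 4: 'v18v82Q=' → valid
String 5: 'N/OG' → valid

Answer: yes yes yes yes yes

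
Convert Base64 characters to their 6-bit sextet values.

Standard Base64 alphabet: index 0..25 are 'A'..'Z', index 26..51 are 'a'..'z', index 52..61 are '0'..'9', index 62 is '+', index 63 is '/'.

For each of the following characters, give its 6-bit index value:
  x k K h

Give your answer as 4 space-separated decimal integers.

Answer: 49 36 10 33

Derivation:
'x': a..z range, 26 + ord('x') − ord('a') = 49
'k': a..z range, 26 + ord('k') − ord('a') = 36
'K': A..Z range, ord('K') − ord('A') = 10
'h': a..z range, 26 + ord('h') − ord('a') = 33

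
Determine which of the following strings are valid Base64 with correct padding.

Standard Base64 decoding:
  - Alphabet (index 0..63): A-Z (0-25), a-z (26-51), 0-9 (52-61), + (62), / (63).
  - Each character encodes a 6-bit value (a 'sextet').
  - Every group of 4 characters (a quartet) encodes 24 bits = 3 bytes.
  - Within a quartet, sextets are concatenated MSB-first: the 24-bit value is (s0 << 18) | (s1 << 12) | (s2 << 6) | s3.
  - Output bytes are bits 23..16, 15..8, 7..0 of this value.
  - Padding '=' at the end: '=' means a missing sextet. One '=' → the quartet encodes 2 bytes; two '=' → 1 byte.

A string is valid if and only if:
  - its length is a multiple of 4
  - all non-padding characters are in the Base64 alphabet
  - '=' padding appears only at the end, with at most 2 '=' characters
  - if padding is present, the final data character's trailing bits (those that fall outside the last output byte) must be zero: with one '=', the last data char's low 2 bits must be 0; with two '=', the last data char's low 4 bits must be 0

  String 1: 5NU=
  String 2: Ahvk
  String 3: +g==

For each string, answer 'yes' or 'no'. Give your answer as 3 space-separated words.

Answer: yes yes yes

Derivation:
String 1: '5NU=' → valid
String 2: 'Ahvk' → valid
String 3: '+g==' → valid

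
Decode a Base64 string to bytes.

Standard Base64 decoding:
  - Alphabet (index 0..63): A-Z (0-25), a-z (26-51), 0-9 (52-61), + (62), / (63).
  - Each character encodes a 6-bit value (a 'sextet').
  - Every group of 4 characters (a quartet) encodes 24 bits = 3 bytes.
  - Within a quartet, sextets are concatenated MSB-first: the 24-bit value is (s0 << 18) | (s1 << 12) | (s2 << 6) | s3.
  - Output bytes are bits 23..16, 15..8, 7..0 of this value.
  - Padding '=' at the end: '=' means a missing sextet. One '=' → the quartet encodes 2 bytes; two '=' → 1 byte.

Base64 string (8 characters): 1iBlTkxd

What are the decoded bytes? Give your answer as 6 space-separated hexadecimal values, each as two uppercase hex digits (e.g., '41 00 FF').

Answer: D6 20 65 4E 4C 5D

Derivation:
After char 0 ('1'=53): chars_in_quartet=1 acc=0x35 bytes_emitted=0
After char 1 ('i'=34): chars_in_quartet=2 acc=0xD62 bytes_emitted=0
After char 2 ('B'=1): chars_in_quartet=3 acc=0x35881 bytes_emitted=0
After char 3 ('l'=37): chars_in_quartet=4 acc=0xD62065 -> emit D6 20 65, reset; bytes_emitted=3
After char 4 ('T'=19): chars_in_quartet=1 acc=0x13 bytes_emitted=3
After char 5 ('k'=36): chars_in_quartet=2 acc=0x4E4 bytes_emitted=3
After char 6 ('x'=49): chars_in_quartet=3 acc=0x13931 bytes_emitted=3
After char 7 ('d'=29): chars_in_quartet=4 acc=0x4E4C5D -> emit 4E 4C 5D, reset; bytes_emitted=6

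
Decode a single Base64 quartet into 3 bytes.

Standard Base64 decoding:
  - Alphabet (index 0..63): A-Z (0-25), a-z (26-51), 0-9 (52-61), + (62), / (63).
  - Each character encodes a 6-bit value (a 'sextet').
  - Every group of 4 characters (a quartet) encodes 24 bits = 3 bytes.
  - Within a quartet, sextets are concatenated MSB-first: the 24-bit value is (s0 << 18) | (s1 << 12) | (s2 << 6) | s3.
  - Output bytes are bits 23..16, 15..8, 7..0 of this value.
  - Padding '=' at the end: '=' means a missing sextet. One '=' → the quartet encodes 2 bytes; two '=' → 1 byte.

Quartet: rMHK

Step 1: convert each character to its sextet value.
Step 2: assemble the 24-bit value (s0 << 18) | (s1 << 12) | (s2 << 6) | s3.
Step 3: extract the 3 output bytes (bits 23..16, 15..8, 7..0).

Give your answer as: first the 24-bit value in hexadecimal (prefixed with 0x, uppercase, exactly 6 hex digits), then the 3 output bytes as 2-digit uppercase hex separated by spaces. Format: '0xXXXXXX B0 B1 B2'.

Sextets: r=43, M=12, H=7, K=10
24-bit: (43<<18) | (12<<12) | (7<<6) | 10
      = 0xAC0000 | 0x00C000 | 0x0001C0 | 0x00000A
      = 0xACC1CA
Bytes: (v>>16)&0xFF=AC, (v>>8)&0xFF=C1, v&0xFF=CA

Answer: 0xACC1CA AC C1 CA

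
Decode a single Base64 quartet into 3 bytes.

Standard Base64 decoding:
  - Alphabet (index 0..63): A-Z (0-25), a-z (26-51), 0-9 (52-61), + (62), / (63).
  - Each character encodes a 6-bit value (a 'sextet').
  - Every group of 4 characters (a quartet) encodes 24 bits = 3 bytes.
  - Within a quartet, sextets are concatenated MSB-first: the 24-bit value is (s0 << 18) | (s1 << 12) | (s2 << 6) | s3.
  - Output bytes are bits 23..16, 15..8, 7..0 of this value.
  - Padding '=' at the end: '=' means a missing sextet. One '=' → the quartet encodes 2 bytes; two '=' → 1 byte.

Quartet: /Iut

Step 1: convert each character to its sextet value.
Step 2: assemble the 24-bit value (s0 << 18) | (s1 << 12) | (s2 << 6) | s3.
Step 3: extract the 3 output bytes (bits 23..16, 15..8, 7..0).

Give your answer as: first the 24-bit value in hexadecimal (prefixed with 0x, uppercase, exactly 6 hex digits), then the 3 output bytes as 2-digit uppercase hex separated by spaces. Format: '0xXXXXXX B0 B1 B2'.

Answer: 0xFC8BAD FC 8B AD

Derivation:
Sextets: /=63, I=8, u=46, t=45
24-bit: (63<<18) | (8<<12) | (46<<6) | 45
      = 0xFC0000 | 0x008000 | 0x000B80 | 0x00002D
      = 0xFC8BAD
Bytes: (v>>16)&0xFF=FC, (v>>8)&0xFF=8B, v&0xFF=AD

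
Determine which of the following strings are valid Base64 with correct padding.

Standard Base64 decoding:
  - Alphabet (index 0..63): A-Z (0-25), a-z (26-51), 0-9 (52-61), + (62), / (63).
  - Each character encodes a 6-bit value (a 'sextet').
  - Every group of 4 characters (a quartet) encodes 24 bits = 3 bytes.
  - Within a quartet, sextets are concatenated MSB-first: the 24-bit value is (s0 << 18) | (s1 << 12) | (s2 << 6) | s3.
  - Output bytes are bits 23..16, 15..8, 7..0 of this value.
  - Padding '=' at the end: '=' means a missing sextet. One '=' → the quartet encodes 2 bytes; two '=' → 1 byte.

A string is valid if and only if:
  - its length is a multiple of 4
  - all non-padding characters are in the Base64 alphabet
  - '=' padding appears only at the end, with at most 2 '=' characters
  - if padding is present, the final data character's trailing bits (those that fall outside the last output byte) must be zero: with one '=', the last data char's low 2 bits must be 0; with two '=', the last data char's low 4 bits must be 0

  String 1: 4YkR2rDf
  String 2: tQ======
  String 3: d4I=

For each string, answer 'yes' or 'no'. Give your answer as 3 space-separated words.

Answer: yes no yes

Derivation:
String 1: '4YkR2rDf' → valid
String 2: 'tQ======' → invalid (6 pad chars (max 2))
String 3: 'd4I=' → valid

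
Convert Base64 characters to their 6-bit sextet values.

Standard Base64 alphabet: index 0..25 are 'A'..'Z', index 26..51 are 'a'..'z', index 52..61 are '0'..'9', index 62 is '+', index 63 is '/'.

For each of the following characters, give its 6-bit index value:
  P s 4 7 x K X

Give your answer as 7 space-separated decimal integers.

'P': A..Z range, ord('P') − ord('A') = 15
's': a..z range, 26 + ord('s') − ord('a') = 44
'4': 0..9 range, 52 + ord('4') − ord('0') = 56
'7': 0..9 range, 52 + ord('7') − ord('0') = 59
'x': a..z range, 26 + ord('x') − ord('a') = 49
'K': A..Z range, ord('K') − ord('A') = 10
'X': A..Z range, ord('X') − ord('A') = 23

Answer: 15 44 56 59 49 10 23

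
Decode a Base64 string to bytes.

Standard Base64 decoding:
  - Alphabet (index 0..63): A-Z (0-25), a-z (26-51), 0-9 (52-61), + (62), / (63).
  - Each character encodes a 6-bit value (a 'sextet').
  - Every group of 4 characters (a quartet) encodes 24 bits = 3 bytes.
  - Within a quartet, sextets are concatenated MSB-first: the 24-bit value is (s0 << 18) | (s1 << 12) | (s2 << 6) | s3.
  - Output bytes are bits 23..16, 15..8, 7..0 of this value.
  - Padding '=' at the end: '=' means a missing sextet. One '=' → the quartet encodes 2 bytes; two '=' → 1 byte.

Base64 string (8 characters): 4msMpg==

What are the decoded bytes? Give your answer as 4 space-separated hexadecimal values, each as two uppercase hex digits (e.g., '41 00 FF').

After char 0 ('4'=56): chars_in_quartet=1 acc=0x38 bytes_emitted=0
After char 1 ('m'=38): chars_in_quartet=2 acc=0xE26 bytes_emitted=0
After char 2 ('s'=44): chars_in_quartet=3 acc=0x389AC bytes_emitted=0
After char 3 ('M'=12): chars_in_quartet=4 acc=0xE26B0C -> emit E2 6B 0C, reset; bytes_emitted=3
After char 4 ('p'=41): chars_in_quartet=1 acc=0x29 bytes_emitted=3
After char 5 ('g'=32): chars_in_quartet=2 acc=0xA60 bytes_emitted=3
Padding '==': partial quartet acc=0xA60 -> emit A6; bytes_emitted=4

Answer: E2 6B 0C A6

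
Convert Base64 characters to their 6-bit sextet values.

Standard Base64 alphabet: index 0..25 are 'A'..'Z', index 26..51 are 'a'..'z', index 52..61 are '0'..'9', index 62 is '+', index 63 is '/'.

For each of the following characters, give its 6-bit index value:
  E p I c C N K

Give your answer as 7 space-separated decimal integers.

'E': A..Z range, ord('E') − ord('A') = 4
'p': a..z range, 26 + ord('p') − ord('a') = 41
'I': A..Z range, ord('I') − ord('A') = 8
'c': a..z range, 26 + ord('c') − ord('a') = 28
'C': A..Z range, ord('C') − ord('A') = 2
'N': A..Z range, ord('N') − ord('A') = 13
'K': A..Z range, ord('K') − ord('A') = 10

Answer: 4 41 8 28 2 13 10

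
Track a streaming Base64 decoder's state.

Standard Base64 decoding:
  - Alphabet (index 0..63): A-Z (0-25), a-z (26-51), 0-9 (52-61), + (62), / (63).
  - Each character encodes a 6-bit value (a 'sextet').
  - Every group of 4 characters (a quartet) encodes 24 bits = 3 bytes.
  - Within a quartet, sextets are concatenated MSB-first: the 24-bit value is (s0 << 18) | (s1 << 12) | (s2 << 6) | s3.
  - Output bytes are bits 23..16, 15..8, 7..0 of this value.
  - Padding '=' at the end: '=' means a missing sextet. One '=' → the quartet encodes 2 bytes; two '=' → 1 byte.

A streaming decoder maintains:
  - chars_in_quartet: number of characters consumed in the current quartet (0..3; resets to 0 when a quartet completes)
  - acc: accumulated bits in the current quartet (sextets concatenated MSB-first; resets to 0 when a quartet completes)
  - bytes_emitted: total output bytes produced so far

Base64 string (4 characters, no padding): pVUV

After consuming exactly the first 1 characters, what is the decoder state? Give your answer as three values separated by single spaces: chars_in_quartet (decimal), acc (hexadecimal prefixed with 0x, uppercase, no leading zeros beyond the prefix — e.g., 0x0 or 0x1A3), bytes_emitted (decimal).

After char 0 ('p'=41): chars_in_quartet=1 acc=0x29 bytes_emitted=0

Answer: 1 0x29 0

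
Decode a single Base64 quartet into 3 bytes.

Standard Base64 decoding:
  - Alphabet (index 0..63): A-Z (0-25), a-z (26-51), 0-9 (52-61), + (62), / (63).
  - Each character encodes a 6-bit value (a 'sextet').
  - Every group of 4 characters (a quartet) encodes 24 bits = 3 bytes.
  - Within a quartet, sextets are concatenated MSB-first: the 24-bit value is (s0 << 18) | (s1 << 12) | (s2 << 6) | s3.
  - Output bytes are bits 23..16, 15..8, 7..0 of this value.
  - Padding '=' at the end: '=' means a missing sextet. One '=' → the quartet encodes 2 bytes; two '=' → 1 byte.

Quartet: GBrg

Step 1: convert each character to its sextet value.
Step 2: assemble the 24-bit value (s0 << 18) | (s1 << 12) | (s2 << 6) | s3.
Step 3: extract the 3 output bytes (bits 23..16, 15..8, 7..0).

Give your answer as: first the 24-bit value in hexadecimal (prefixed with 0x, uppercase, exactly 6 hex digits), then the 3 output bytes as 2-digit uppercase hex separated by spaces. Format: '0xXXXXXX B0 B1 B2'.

Sextets: G=6, B=1, r=43, g=32
24-bit: (6<<18) | (1<<12) | (43<<6) | 32
      = 0x180000 | 0x001000 | 0x000AC0 | 0x000020
      = 0x181AE0
Bytes: (v>>16)&0xFF=18, (v>>8)&0xFF=1A, v&0xFF=E0

Answer: 0x181AE0 18 1A E0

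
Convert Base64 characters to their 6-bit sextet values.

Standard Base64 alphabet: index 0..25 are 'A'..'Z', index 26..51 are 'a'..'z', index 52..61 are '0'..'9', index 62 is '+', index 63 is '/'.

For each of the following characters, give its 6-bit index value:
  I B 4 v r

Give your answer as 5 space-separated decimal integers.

'I': A..Z range, ord('I') − ord('A') = 8
'B': A..Z range, ord('B') − ord('A') = 1
'4': 0..9 range, 52 + ord('4') − ord('0') = 56
'v': a..z range, 26 + ord('v') − ord('a') = 47
'r': a..z range, 26 + ord('r') − ord('a') = 43

Answer: 8 1 56 47 43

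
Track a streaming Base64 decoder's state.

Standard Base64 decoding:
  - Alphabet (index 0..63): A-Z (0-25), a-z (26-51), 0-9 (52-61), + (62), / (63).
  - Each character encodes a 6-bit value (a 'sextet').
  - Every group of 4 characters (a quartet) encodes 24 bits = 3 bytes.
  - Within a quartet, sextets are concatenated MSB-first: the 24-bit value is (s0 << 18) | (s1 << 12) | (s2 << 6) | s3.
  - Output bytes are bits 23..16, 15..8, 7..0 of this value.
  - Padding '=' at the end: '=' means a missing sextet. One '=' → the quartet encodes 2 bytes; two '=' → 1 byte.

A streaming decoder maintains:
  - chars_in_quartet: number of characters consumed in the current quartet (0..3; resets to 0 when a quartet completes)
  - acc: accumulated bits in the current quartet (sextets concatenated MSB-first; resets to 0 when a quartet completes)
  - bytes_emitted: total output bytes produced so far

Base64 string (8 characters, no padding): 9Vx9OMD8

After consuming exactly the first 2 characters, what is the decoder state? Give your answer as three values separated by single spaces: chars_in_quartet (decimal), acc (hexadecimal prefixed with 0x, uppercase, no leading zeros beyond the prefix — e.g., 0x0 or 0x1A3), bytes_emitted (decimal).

Answer: 2 0xF55 0

Derivation:
After char 0 ('9'=61): chars_in_quartet=1 acc=0x3D bytes_emitted=0
After char 1 ('V'=21): chars_in_quartet=2 acc=0xF55 bytes_emitted=0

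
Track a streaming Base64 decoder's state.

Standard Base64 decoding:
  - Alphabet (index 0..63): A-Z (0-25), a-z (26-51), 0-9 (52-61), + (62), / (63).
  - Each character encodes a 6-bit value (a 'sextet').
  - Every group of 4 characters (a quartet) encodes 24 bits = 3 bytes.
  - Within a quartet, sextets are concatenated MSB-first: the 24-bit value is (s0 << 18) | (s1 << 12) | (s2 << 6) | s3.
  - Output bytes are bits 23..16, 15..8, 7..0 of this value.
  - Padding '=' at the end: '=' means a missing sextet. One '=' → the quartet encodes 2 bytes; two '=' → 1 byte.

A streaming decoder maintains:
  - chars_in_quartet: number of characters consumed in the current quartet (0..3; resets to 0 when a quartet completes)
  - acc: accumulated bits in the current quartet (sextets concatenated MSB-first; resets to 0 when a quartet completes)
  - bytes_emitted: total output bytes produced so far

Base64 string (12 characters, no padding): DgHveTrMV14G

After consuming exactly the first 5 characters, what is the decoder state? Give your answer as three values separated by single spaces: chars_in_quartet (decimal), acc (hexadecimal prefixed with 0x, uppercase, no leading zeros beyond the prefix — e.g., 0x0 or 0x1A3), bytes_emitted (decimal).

After char 0 ('D'=3): chars_in_quartet=1 acc=0x3 bytes_emitted=0
After char 1 ('g'=32): chars_in_quartet=2 acc=0xE0 bytes_emitted=0
After char 2 ('H'=7): chars_in_quartet=3 acc=0x3807 bytes_emitted=0
After char 3 ('v'=47): chars_in_quartet=4 acc=0xE01EF -> emit 0E 01 EF, reset; bytes_emitted=3
After char 4 ('e'=30): chars_in_quartet=1 acc=0x1E bytes_emitted=3

Answer: 1 0x1E 3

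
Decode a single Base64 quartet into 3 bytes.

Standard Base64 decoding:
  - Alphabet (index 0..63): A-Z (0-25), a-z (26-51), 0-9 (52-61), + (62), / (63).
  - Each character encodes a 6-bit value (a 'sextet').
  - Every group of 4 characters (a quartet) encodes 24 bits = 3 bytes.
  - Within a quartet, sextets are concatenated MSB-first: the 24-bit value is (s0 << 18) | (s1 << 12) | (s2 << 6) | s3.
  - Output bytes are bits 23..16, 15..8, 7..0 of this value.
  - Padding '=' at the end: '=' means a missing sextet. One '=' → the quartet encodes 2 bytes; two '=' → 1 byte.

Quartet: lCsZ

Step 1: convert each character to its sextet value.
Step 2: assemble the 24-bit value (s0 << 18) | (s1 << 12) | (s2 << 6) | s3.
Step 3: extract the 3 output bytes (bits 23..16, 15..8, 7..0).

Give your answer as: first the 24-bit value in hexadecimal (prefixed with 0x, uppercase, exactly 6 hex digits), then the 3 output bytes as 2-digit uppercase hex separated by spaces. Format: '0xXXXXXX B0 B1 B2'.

Sextets: l=37, C=2, s=44, Z=25
24-bit: (37<<18) | (2<<12) | (44<<6) | 25
      = 0x940000 | 0x002000 | 0x000B00 | 0x000019
      = 0x942B19
Bytes: (v>>16)&0xFF=94, (v>>8)&0xFF=2B, v&0xFF=19

Answer: 0x942B19 94 2B 19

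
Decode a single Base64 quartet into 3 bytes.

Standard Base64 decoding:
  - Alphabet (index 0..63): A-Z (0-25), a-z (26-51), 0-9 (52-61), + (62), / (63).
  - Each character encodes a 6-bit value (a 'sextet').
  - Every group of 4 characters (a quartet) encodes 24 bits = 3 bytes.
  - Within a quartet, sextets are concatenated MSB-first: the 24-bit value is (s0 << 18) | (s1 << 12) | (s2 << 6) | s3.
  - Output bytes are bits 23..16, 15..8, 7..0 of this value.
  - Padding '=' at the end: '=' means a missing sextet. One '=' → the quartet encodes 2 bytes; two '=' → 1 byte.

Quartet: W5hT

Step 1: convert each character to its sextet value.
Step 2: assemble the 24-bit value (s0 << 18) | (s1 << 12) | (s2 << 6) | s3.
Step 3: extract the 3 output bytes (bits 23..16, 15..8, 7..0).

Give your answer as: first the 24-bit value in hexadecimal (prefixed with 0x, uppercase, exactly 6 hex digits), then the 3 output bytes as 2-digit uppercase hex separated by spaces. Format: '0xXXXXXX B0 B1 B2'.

Answer: 0x5B9853 5B 98 53

Derivation:
Sextets: W=22, 5=57, h=33, T=19
24-bit: (22<<18) | (57<<12) | (33<<6) | 19
      = 0x580000 | 0x039000 | 0x000840 | 0x000013
      = 0x5B9853
Bytes: (v>>16)&0xFF=5B, (v>>8)&0xFF=98, v&0xFF=53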